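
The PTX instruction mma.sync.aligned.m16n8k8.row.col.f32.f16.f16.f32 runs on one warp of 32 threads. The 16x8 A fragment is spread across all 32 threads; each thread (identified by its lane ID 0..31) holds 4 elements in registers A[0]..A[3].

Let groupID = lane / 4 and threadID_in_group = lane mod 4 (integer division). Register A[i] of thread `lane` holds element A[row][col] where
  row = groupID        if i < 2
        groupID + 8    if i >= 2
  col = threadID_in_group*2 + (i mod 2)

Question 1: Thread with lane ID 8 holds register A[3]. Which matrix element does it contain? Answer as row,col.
L=8->gid=8>>2=2, tid=8&3=0
[3]->row 2+8=10  col 0·2+1=1

10,1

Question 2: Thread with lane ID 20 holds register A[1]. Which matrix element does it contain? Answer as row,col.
5,1

lane 20→20/4=5, 20 mod 4=0
i=1  r:5+0→5  c:2·0+1→1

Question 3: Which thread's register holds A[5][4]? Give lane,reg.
22,0

r: 5->gid=5,r8=0  c: 4->tid=2,i&1=0
L=5*4+2=22  i=0*2+0=0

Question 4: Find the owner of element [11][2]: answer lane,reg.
r=11->g=3,rb=1  c=2->t=1,b0=0
L=3*4+1=13  i=1*2+0=2

13,2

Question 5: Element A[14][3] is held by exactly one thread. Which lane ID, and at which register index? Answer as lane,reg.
r=14->g=6,rb=1  c=3->t=1,b0=1
L=6*4+1=25  i=1*2+1=3

25,3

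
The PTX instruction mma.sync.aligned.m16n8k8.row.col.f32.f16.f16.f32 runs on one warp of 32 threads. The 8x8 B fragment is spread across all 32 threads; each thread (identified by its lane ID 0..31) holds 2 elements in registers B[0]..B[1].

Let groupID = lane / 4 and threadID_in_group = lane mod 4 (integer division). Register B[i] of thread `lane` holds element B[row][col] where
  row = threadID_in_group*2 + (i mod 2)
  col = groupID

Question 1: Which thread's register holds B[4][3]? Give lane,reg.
14,0

c: 3->gid=3  r: 4->tid=2,i&1=0
L=3*4+2=14  i=0=0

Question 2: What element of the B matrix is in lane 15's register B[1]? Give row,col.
7,3

15: gid=3,tid=3
[1] (3*2+1,3) = (7,3)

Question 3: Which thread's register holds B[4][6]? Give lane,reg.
26,0

c: 6->gid=6  r: 4->tid=2,i&1=0
L=6*4+2=26  i=0=0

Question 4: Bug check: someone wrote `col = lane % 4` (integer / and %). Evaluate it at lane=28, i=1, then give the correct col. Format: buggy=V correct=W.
`lane % 4`[28,1]→0
lane 28: G=7 (28/4), T=0 (28%4)
i=1: r=0*2+1=1, c=G=7
col: 0 vs 7

buggy=0 correct=7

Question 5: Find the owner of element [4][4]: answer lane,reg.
c:4=>grp=4  r:4=>tig=2,lo=0
L=4*4+2=18  i=0=0

18,0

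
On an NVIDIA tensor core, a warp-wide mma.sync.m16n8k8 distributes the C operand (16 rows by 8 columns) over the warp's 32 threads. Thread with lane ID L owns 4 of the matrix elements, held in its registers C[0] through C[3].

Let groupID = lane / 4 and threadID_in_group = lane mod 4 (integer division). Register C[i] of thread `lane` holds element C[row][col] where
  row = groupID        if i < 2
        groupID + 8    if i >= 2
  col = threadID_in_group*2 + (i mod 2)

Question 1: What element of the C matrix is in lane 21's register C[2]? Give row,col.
13,2

lane 21: gid=5 (21/4), tid=1 (21%4)
i=2: r=5+8=13, c=1*2+0=2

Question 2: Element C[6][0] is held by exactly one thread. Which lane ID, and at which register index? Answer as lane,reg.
24,0

r=6⇒gr=6,Rb=0  c=0⇒th=0,odd=0
L=6*4+0=24  i=0*2+0=0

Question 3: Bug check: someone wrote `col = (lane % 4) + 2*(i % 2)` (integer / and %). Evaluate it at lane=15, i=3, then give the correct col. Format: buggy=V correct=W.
buggy=5 correct=7

`(lane % 4) + 2*(i % 2)`[15,3]->5
15: g=3,t=3
[3] (3+8,3*2+1) = (11,7)
col: 5 vs 7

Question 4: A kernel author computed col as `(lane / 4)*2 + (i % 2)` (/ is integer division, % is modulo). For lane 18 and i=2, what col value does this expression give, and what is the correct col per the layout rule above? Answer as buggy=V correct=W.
`(lane / 4)*2 + (i % 2)`[18,2]->8
lane 18: gid=4 (18/4), tid=2 (18%4)
i=2: r=4+8=12, c=2*2+0=4
col: 8 vs 4

buggy=8 correct=4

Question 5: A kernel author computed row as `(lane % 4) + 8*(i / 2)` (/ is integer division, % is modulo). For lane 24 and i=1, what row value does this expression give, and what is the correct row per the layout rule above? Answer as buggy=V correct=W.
buggy=0 correct=6

`(lane % 4) + 8*(i / 2)`[24,1]->0
lane 24: gid=6 (24/4), tid=0 (24%4)
i=1: r=6+0=6, c=0*2+1=1
row: 0 vs 6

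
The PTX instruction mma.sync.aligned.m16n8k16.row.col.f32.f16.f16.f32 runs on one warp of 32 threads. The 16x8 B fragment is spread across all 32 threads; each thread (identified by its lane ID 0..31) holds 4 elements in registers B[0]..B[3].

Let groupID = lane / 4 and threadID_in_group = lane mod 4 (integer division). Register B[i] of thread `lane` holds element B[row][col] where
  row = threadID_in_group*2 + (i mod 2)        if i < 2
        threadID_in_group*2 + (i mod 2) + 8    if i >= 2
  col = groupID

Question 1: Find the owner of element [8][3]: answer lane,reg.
c:3=>grp=3  r:8=>rB=1,tig=0,lo=0
L=3*4+0=12  i=1*2+0=2

12,2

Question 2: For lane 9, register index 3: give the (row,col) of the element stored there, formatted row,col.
L=9=>grp=9>>2=2, tig=9&3=1
[3]=>row 1·2+1+8=11  col grp=2

11,2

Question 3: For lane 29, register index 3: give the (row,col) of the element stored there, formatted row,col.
11,7

L=29=>grp=29>>2=7, tig=29&3=1
[3]=>row 1·2+1+8=11  col grp=7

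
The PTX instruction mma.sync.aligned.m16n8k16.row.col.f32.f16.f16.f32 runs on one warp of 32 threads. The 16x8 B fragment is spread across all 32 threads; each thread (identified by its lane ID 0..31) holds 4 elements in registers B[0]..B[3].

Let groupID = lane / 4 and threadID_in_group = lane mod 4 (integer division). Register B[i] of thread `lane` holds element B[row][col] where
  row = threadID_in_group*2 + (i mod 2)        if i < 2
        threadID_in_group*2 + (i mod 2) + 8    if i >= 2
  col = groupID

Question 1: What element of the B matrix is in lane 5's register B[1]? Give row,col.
lane 5: gr=1 (5/4), th=1 (5%4)
i=1: r=1*2+1+0=3, c=gr=1

3,1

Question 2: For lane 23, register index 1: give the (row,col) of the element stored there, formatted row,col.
7,5

lane 23: gid=5 (23/4), tid=3 (23%4)
i=1: r=3*2+1+0=7, c=gid=5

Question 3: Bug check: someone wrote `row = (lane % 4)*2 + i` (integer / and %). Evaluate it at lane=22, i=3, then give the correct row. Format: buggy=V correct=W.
buggy=7 correct=13

`(lane % 4)*2 + i`[22,3]=>7
lane 22=>22/4=5, 22 mod 4=2
i=3  r:2·2+1+8=>13  c:5
row: 7 vs 13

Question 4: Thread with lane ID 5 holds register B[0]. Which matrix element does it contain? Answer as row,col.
2,1

lane 5=>5/4=1, 5 mod 4=1
i=0  r:2·1+0+0=>2  c:1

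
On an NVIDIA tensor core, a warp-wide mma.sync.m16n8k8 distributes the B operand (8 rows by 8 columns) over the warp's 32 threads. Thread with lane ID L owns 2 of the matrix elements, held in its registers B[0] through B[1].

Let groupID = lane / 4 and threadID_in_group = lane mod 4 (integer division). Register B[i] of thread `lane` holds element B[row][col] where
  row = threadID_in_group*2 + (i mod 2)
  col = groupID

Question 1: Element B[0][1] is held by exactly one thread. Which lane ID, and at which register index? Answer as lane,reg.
4,0

c:1=>grp=1  r:0=>tig=0,lo=0
L=1*4+0=4  i=0=0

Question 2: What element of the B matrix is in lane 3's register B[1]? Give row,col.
7,0

L=3->gid=3>>2=0, tid=3&3=3
[1]->row 3·2+1=7  col gid=0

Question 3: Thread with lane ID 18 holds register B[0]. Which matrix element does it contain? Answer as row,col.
4,4

lane 18→18/4=4, 18 mod 4=2
i=0  r:2·2+0→4  c:4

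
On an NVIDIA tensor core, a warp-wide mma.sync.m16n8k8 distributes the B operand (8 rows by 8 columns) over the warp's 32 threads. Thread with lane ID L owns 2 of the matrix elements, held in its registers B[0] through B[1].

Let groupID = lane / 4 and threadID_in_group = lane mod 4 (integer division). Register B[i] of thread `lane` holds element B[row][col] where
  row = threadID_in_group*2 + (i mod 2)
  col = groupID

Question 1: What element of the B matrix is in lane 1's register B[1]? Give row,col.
1: gr=0,th=1
[1] (1*2+1,0) = (3,0)

3,0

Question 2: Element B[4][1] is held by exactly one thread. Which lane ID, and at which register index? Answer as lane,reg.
6,0

c=1→G=1  r=4→T=2,p=0
L=1*4+2=6  i=0=0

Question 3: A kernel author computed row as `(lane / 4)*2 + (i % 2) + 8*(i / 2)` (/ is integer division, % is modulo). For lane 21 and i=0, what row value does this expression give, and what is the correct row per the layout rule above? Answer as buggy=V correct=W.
`(lane / 4)*2 + (i % 2) + 8*(i / 2)`[21,0]→10
lane 21: G=5 (21/4), T=1 (21%4)
i=0: r=1*2+0=2, c=G=5
row: 10 vs 2

buggy=10 correct=2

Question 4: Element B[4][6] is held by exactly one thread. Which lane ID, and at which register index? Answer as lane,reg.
c=6->g=6  r=4->t=2,b0=0
L=6*4+2=26  i=0=0

26,0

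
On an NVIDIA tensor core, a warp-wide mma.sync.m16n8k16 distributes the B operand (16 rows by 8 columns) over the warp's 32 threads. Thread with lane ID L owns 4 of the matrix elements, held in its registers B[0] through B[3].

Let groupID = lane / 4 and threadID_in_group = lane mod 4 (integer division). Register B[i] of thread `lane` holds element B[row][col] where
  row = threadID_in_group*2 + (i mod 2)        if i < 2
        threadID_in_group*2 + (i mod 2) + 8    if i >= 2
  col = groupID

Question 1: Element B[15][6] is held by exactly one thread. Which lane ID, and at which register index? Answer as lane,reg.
27,3

c=6->g=6  r=15->rb=1,t=3,b0=1
L=6*4+3=27  i=1*2+1=3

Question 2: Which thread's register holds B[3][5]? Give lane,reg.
21,1

c:5=>grp=5  r:3=>rB=0,tig=1,lo=1
L=5*4+1=21  i=0*2+1=1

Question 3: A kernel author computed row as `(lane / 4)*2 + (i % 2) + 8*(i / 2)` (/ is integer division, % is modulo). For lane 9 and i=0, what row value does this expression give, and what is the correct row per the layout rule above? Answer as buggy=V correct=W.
buggy=4 correct=2

`(lane / 4)*2 + (i % 2) + 8*(i / 2)`[9,0]=>4
lane 9=>9/4=2, 9 mod 4=1
i=0  r:2·1+0+0=>2  c:2
row: 4 vs 2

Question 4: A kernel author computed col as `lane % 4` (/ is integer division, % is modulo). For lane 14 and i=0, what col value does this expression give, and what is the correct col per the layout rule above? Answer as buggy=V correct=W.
buggy=2 correct=3

`lane % 4`[14,0]⇒2
lane 14⇒14/4=3, 14 mod 4=2
i=0  r:2·2+0+0⇒4  c:3
col: 2 vs 3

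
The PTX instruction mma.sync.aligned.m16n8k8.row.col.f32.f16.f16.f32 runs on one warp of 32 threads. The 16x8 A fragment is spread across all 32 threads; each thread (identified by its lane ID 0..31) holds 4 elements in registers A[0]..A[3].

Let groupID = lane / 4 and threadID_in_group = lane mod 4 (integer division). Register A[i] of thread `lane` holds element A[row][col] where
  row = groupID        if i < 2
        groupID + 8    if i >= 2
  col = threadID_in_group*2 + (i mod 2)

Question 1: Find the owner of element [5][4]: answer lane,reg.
22,0

r=5⇒gr=5,Rb=0  c=4⇒th=2,odd=0
L=5*4+2=22  i=0*2+0=0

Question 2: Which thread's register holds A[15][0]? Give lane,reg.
28,2

r=15→G=7,rhi=1  c=0→T=0,p=0
L=7*4+0=28  i=1*2+0=2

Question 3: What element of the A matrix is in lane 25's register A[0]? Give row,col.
lane 25: g=6 (25/4), t=1 (25%4)
i=0: r=6+0=6, c=1*2+0=2

6,2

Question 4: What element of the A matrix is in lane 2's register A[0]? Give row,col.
lane 2: grp=0 (2/4), tig=2 (2%4)
i=0: r=0+0=0, c=2*2+0=4

0,4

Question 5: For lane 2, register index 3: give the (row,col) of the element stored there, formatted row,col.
lane 2=>2/4=0, 2 mod 4=2
i=3  r:0+8=>8  c:2·2+1=>5

8,5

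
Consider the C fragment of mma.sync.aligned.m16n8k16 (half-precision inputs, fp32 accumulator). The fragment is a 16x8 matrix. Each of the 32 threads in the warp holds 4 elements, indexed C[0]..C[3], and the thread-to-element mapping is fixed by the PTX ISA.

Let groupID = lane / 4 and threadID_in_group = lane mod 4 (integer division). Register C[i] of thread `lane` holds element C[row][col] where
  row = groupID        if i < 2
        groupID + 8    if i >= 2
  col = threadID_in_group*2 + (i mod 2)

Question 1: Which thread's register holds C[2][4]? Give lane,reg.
r=2→G=2,rhi=0  c=4→T=2,p=0
L=2*4+2=10  i=0*2+0=0

10,0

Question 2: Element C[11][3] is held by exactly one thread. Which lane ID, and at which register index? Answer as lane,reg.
r:11=>grp=3,rB=1  c:3=>tig=1,lo=1
L=3*4+1=13  i=1*2+1=3

13,3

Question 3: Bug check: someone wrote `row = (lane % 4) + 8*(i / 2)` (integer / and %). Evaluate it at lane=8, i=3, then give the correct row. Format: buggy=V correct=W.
buggy=8 correct=10

`(lane % 4) + 8*(i / 2)`[8,3]->8
lane 8->8/4=2, 8 mod 4=0
i=3  r:2+8->10  c:2·0+1->1
row: 8 vs 10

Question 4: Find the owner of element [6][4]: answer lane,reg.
26,0

r: 6->gid=6,r8=0  c: 4->tid=2,i&1=0
L=6*4+2=26  i=0*2+0=0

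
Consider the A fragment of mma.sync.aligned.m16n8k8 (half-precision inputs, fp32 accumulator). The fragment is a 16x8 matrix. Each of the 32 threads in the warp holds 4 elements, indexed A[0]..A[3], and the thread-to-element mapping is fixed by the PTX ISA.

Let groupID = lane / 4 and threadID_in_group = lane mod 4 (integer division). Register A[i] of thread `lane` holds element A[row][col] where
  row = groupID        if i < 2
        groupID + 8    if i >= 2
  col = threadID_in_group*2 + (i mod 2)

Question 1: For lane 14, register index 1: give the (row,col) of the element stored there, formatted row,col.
L=14=>grp=14>>2=3, tig=14&3=2
[1]=>row 3+0=3  col 2·2+1=5

3,5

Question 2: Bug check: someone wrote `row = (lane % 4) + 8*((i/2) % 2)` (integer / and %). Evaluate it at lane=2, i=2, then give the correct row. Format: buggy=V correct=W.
`(lane % 4) + 8*((i/2) % 2)`[2,2]->10
lane 2: gid=0 (2/4), tid=2 (2%4)
i=2: r=0+8=8, c=2*2+0=4
row: 10 vs 8

buggy=10 correct=8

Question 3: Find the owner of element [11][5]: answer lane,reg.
r=11→G=3,rhi=1  c=5→T=2,p=1
L=3*4+2=14  i=1*2+1=3

14,3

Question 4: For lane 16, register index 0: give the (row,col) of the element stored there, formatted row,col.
4,0

lane 16: g=4 (16/4), t=0 (16%4)
i=0: r=4+0=4, c=0*2+0=0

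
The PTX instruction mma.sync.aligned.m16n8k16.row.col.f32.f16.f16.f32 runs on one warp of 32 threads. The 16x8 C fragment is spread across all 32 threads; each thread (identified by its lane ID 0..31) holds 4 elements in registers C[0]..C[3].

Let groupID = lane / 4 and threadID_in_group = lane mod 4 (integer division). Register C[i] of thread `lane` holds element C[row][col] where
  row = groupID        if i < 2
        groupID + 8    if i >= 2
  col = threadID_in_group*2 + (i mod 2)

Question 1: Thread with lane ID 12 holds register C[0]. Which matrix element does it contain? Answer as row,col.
3,0

lane 12→12/4=3, 12 mod 4=0
i=0  r:3+0→3  c:2·0+0→0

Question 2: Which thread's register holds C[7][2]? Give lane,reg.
r=7⇒gr=7,Rb=0  c=2⇒th=1,odd=0
L=7*4+1=29  i=0*2+0=0

29,0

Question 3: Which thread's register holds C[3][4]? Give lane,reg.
14,0

r: 3->gid=3,r8=0  c: 4->tid=2,i&1=0
L=3*4+2=14  i=0*2+0=0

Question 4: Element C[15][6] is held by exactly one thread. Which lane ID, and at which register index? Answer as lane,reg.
r=15⇒gr=7,Rb=1  c=6⇒th=3,odd=0
L=7*4+3=31  i=1*2+0=2

31,2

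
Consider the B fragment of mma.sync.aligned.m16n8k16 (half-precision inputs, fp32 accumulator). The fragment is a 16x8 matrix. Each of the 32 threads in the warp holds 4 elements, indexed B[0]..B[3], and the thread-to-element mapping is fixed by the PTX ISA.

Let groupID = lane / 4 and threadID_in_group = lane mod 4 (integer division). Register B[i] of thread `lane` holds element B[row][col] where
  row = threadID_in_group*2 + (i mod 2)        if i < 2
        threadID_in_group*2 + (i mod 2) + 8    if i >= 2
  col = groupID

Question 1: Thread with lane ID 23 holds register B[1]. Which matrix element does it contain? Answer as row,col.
lane 23: gid=5 (23/4), tid=3 (23%4)
i=1: r=3*2+1+0=7, c=gid=5

7,5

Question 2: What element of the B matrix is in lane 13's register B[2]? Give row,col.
13: g=3,t=1
[2] (1*2+0+8,3) = (10,3)

10,3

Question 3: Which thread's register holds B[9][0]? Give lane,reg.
0,3

c: 0->gid=0  r: 9->r8=1,tid=0,i&1=1
L=0*4+0=0  i=1*2+1=3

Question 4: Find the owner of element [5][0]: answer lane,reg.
2,1

c:0=>grp=0  r:5=>rB=0,tig=2,lo=1
L=0*4+2=2  i=0*2+1=1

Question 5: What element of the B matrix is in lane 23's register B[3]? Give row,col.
15,5

L=23→G=23>>2=5, T=23&3=3
[3]→row 3·2+1+8=15  col G=5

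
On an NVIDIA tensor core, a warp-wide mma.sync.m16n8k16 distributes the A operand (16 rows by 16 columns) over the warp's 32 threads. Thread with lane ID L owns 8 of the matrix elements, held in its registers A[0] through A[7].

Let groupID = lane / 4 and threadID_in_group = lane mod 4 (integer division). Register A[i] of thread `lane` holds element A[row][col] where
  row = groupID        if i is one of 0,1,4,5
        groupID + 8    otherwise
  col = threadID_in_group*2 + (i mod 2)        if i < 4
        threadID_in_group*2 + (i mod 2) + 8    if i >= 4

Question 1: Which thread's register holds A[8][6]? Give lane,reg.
r=8⇒gr=0,Rb=1  c=6⇒Cb=0,th=3,odd=0
L=0*4+3=3  i=0*4+1*2+0=2

3,2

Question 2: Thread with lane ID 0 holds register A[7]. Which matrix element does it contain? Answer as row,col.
8,9

lane 0: gr=0 (0/4), th=0 (0%4)
i=7: r=0+8=8, c=0*2+1+8=9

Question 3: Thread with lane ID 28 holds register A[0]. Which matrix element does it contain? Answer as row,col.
7,0

28: gr=7,th=0
[0] (7+0,0*2+0+0) = (7,0)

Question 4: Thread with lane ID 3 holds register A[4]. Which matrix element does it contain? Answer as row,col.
lane 3⇒3/4=0, 3 mod 4=3
i=4  r:0+0⇒0  c:2·3+0+8⇒14

0,14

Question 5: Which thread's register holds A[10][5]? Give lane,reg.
10,3

r=10->g=2,rb=1  c=5->cb=0,t=2,b0=1
L=2*4+2=10  i=0*4+1*2+1=3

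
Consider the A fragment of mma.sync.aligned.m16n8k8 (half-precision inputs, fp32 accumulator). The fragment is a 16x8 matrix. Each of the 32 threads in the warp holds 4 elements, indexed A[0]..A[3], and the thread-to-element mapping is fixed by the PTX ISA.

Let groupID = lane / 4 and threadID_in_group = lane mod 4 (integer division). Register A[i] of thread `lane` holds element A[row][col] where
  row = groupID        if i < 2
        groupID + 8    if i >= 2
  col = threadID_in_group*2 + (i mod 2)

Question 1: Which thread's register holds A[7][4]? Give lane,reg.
r=7⇒gr=7,Rb=0  c=4⇒th=2,odd=0
L=7*4+2=30  i=0*2+0=0

30,0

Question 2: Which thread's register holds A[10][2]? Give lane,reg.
r: 10->gid=2,r8=1  c: 2->tid=1,i&1=0
L=2*4+1=9  i=1*2+0=2

9,2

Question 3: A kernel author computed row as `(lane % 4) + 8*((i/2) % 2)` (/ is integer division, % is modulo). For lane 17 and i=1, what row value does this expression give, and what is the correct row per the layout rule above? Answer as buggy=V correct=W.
buggy=1 correct=4

`(lane % 4) + 8*((i/2) % 2)`[17,1]=>1
lane 17=>17/4=4, 17 mod 4=1
i=1  r:4+0=>4  c:2·1+1=>3
row: 1 vs 4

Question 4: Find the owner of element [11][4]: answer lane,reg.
14,2

r=11⇒gr=3,Rb=1  c=4⇒th=2,odd=0
L=3*4+2=14  i=1*2+0=2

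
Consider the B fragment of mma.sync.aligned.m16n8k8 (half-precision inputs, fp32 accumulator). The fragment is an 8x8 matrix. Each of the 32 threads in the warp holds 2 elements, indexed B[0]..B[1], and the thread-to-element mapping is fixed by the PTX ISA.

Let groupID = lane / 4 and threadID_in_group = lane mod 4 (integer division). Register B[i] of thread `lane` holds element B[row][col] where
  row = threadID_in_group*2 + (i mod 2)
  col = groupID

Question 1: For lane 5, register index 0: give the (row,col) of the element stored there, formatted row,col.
2,1

5: G=1,T=1
[0] (1*2+0,1) = (2,1)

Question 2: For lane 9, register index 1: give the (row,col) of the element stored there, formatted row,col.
3,2

lane 9⇒9/4=2, 9 mod 4=1
i=1  r:2·1+1⇒3  c:2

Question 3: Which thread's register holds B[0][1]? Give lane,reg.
c: 1->gid=1  r: 0->tid=0,i&1=0
L=1*4+0=4  i=0=0

4,0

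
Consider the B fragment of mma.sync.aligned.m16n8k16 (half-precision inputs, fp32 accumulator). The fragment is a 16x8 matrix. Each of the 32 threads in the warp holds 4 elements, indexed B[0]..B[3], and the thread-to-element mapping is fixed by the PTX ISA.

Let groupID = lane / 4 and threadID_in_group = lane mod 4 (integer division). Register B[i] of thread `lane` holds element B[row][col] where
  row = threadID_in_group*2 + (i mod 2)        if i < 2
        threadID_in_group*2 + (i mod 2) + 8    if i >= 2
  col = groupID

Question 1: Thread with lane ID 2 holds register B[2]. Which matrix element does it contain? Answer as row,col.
12,0

2: gid=0,tid=2
[2] (2*2+0+8,0) = (12,0)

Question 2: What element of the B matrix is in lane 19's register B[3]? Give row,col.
15,4

19: gid=4,tid=3
[3] (3*2+1+8,4) = (15,4)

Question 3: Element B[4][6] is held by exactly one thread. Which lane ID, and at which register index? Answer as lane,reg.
c=6→G=6  r=4→rhi=0,T=2,p=0
L=6*4+2=26  i=0*2+0=0

26,0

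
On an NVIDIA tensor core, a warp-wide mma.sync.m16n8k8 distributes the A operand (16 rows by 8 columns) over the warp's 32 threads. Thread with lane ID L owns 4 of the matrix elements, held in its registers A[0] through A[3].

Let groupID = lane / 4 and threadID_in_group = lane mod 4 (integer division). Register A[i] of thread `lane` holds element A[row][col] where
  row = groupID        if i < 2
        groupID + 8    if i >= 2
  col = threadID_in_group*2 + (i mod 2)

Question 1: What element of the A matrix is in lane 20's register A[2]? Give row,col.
13,0

20: g=5,t=0
[2] (5+8,0*2+0) = (13,0)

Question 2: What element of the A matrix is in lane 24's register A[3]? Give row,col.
L=24⇒gr=24>>2=6, th=24&3=0
[3]⇒row 6+8=14  col 0·2+1=1

14,1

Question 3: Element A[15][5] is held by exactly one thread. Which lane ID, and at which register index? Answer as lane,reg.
30,3

r=15→G=7,rhi=1  c=5→T=2,p=1
L=7*4+2=30  i=1*2+1=3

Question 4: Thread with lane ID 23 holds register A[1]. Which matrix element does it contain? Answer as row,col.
5,7

lane 23: grp=5 (23/4), tig=3 (23%4)
i=1: r=5+0=5, c=3*2+1=7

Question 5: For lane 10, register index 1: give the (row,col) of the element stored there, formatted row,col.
L=10->gid=10>>2=2, tid=10&3=2
[1]->row 2+0=2  col 2·2+1=5

2,5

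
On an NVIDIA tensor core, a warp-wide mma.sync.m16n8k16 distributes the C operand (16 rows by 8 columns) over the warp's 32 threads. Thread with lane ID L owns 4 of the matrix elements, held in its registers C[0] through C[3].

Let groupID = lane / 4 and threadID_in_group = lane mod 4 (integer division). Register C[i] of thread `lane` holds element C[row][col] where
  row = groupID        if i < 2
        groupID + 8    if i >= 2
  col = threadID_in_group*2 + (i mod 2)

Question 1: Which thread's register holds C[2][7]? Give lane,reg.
11,1

r:2=>grp=2,rB=0  c:7=>tig=3,lo=1
L=2*4+3=11  i=0*2+1=1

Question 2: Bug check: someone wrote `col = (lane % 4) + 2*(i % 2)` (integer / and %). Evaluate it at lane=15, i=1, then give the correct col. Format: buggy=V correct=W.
buggy=5 correct=7

`(lane % 4) + 2*(i % 2)`[15,1]→5
L=15→G=15>>2=3, T=15&3=3
[1]→row 3+0=3  col 3·2+1=7
col: 5 vs 7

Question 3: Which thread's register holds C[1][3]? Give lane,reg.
r=1→G=1,rhi=0  c=3→T=1,p=1
L=1*4+1=5  i=0*2+1=1

5,1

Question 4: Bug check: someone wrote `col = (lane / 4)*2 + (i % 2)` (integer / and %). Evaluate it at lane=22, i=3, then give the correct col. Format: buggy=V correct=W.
buggy=11 correct=5

`(lane / 4)*2 + (i % 2)`[22,3]→11
L=22→G=22>>2=5, T=22&3=2
[3]→row 5+8=13  col 2·2+1=5
col: 11 vs 5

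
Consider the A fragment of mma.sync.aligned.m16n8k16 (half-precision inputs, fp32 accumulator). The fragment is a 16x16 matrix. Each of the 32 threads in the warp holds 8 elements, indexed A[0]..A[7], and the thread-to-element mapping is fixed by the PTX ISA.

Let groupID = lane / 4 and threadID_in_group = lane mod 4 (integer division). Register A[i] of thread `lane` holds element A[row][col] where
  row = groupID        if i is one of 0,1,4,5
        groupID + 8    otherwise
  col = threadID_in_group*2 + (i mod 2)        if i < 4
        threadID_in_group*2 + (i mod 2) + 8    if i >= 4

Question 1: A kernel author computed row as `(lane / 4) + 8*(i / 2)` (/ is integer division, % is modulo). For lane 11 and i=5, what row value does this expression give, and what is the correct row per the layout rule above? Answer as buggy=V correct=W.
`(lane / 4) + 8*(i / 2)`[11,5]=>18
L=11=>grp=11>>2=2, tig=11&3=3
[5]=>row 2+0=2  col 3·2+1+8=15
row: 18 vs 2

buggy=18 correct=2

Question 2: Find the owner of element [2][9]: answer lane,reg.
8,5

r=2->g=2,rb=0  c=9->cb=1,t=0,b0=1
L=2*4+0=8  i=1*4+0*2+1=5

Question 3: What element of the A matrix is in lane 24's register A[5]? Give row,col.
24: gid=6,tid=0
[5] (6+0,0*2+1+8) = (6,9)

6,9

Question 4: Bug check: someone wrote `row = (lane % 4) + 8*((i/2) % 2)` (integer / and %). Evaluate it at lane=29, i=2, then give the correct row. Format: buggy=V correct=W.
`(lane % 4) + 8*((i/2) % 2)`[29,2]->9
29: gid=7,tid=1
[2] (7+8,1*2+0+0) = (15,2)
row: 9 vs 15

buggy=9 correct=15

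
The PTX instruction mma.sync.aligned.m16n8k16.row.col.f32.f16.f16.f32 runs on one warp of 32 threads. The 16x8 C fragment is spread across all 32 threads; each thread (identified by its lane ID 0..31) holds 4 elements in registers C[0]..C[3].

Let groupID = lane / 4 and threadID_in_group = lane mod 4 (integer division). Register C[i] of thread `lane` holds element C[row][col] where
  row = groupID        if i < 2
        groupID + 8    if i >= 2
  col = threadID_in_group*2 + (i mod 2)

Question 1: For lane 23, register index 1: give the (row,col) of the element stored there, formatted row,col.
L=23->g=23>>2=5, t=23&3=3
[1]->row 5+0=5  col 3·2+1=7

5,7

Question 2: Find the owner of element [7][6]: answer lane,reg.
31,0

r: 7->gid=7,r8=0  c: 6->tid=3,i&1=0
L=7*4+3=31  i=0*2+0=0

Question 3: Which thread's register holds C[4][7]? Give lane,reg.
19,1

r=4→G=4,rhi=0  c=7→T=3,p=1
L=4*4+3=19  i=0*2+1=1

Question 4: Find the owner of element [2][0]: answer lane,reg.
8,0

r: 2->gid=2,r8=0  c: 0->tid=0,i&1=0
L=2*4+0=8  i=0*2+0=0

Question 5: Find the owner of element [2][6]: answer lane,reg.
11,0

r=2⇒gr=2,Rb=0  c=6⇒th=3,odd=0
L=2*4+3=11  i=0*2+0=0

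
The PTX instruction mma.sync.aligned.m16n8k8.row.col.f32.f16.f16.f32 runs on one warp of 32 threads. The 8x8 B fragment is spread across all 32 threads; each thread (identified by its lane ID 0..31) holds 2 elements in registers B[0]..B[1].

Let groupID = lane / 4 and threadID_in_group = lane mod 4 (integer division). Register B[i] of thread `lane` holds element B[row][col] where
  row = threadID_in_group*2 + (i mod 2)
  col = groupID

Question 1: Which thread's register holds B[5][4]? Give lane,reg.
18,1

c:4=>grp=4  r:5=>tig=2,lo=1
L=4*4+2=18  i=1=1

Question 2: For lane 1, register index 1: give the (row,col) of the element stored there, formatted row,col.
1: grp=0,tig=1
[1] (1*2+1,0) = (3,0)

3,0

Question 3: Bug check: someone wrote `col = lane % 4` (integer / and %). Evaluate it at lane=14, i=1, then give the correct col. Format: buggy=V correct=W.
buggy=2 correct=3

`lane % 4`[14,1]=>2
lane 14=>14/4=3, 14 mod 4=2
i=1  r:2·2+1=>5  c:3
col: 2 vs 3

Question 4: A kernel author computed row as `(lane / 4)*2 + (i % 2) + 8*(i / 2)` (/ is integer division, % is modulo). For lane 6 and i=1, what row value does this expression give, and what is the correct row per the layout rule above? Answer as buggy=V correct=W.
`(lane / 4)*2 + (i % 2) + 8*(i / 2)`[6,1]→3
lane 6→6/4=1, 6 mod 4=2
i=1  r:2·2+1→5  c:1
row: 3 vs 5

buggy=3 correct=5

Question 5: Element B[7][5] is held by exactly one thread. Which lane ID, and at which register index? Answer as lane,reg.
c=5→G=5  r=7→T=3,p=1
L=5*4+3=23  i=1=1

23,1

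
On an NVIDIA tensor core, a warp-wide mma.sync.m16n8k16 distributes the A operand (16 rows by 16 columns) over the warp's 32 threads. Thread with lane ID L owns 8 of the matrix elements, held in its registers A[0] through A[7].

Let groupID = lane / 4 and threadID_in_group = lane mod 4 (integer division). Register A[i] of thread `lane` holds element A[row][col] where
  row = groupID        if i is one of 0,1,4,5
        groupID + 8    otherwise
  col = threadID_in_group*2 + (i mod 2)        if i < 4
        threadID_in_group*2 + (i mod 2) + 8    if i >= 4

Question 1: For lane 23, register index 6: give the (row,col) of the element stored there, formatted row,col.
23: gr=5,th=3
[6] (5+8,3*2+0+8) = (13,14)

13,14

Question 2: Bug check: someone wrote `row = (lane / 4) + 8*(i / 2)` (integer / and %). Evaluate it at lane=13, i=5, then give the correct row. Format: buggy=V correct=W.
buggy=19 correct=3

`(lane / 4) + 8*(i / 2)`[13,5]⇒19
L=13⇒gr=13>>2=3, th=13&3=1
[5]⇒row 3+0=3  col 1·2+1+8=11
row: 19 vs 3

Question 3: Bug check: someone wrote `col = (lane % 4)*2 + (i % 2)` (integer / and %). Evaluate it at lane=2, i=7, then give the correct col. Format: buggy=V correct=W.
`(lane % 4)*2 + (i % 2)`[2,7]→5
lane 2→2/4=0, 2 mod 4=2
i=7  r:0+8→8  c:2·2+1+8→13
col: 5 vs 13

buggy=5 correct=13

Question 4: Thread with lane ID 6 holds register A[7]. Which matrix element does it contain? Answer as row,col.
6: g=1,t=2
[7] (1+8,2*2+1+8) = (9,13)

9,13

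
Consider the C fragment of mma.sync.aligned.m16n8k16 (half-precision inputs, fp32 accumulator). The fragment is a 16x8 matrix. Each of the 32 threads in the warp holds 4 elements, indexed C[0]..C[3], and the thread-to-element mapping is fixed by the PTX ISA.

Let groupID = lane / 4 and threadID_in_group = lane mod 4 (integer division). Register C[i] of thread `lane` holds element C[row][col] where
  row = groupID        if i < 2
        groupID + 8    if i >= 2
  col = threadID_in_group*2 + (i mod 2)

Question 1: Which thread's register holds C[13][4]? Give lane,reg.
r: 13->gid=5,r8=1  c: 4->tid=2,i&1=0
L=5*4+2=22  i=1*2+0=2

22,2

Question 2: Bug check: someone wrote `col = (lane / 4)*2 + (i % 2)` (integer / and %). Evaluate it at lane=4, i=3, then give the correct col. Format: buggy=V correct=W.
`(lane / 4)*2 + (i % 2)`[4,3]=>3
4: grp=1,tig=0
[3] (1+8,0*2+1) = (9,1)
col: 3 vs 1

buggy=3 correct=1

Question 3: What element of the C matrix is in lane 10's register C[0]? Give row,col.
2,4

L=10⇒gr=10>>2=2, th=10&3=2
[0]⇒row 2+0=2  col 2·2+0=4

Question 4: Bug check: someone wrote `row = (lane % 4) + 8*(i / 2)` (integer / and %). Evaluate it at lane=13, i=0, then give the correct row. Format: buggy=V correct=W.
buggy=1 correct=3

`(lane % 4) + 8*(i / 2)`[13,0]=>1
lane 13=>13/4=3, 13 mod 4=1
i=0  r:3+0=>3  c:2·1+0=>2
row: 1 vs 3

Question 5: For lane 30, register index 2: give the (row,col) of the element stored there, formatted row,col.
lane 30->30/4=7, 30 mod 4=2
i=2  r:7+8->15  c:2·2+0->4

15,4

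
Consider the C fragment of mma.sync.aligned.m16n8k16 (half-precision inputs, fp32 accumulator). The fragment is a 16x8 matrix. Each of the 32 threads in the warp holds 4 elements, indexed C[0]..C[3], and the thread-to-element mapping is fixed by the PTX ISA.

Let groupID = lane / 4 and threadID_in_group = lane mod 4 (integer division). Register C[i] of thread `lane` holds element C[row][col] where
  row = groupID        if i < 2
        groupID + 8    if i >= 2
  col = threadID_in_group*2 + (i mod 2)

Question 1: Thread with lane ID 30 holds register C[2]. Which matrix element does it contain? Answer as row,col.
lane 30⇒30/4=7, 30 mod 4=2
i=2  r:7+8⇒15  c:2·2+0⇒4

15,4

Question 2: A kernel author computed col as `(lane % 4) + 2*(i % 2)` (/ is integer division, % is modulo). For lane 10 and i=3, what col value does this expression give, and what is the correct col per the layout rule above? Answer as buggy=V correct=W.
`(lane % 4) + 2*(i % 2)`[10,3]⇒4
lane 10: gr=2 (10/4), th=2 (10%4)
i=3: r=2+8=10, c=2*2+1=5
col: 4 vs 5

buggy=4 correct=5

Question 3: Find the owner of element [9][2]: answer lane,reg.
r: 9->gid=1,r8=1  c: 2->tid=1,i&1=0
L=1*4+1=5  i=1*2+0=2

5,2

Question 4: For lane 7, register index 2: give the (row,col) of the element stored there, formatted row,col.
7: g=1,t=3
[2] (1+8,3*2+0) = (9,6)

9,6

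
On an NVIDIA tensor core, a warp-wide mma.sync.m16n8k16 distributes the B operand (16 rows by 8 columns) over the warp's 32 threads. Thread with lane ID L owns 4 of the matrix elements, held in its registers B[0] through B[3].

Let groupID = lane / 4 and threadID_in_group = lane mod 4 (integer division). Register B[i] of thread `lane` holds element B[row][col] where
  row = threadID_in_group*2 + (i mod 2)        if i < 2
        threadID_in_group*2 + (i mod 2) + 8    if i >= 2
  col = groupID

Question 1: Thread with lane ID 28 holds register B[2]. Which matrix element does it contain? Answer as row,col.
28: gr=7,th=0
[2] (0*2+0+8,7) = (8,7)

8,7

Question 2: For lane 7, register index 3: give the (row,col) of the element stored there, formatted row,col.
lane 7→7/4=1, 7 mod 4=3
i=3  r:2·3+1+8→15  c:1

15,1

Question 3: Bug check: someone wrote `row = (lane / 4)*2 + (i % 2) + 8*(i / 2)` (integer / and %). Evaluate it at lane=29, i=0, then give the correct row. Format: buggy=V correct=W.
buggy=14 correct=2

`(lane / 4)*2 + (i % 2) + 8*(i / 2)`[29,0]->14
L=29->g=29>>2=7, t=29&3=1
[0]->row 1·2+0+0=2  col g=7
row: 14 vs 2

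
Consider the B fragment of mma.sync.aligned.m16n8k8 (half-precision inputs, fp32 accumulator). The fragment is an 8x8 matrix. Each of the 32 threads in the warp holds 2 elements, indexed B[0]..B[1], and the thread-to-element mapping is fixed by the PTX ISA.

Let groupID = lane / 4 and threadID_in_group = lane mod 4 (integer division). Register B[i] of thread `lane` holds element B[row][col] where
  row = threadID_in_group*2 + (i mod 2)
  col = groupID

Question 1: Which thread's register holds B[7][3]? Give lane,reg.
c: 3->gid=3  r: 7->tid=3,i&1=1
L=3*4+3=15  i=1=1

15,1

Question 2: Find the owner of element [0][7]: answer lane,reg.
c=7->g=7  r=0->t=0,b0=0
L=7*4+0=28  i=0=0

28,0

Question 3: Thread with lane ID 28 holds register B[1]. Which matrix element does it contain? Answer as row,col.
1,7

lane 28→28/4=7, 28 mod 4=0
i=1  r:2·0+1→1  c:7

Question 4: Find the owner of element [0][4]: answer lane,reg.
16,0

c=4->g=4  r=0->t=0,b0=0
L=4*4+0=16  i=0=0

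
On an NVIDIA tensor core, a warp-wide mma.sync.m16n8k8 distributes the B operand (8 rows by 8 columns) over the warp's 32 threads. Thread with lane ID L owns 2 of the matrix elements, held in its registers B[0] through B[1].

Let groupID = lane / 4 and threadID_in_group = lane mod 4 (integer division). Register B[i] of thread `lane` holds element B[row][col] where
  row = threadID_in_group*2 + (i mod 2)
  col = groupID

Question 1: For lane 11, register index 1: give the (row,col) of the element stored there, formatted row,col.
7,2

lane 11: gr=2 (11/4), th=3 (11%4)
i=1: r=3*2+1=7, c=gr=2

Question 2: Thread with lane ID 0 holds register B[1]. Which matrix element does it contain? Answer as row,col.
1,0

lane 0: grp=0 (0/4), tig=0 (0%4)
i=1: r=0*2+1=1, c=grp=0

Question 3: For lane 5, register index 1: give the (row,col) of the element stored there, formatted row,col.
lane 5: g=1 (5/4), t=1 (5%4)
i=1: r=1*2+1=3, c=g=1

3,1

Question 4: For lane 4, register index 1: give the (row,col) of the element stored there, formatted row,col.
1,1

lane 4->4/4=1, 4 mod 4=0
i=1  r:2·0+1->1  c:1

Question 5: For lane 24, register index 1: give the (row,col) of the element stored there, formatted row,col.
lane 24→24/4=6, 24 mod 4=0
i=1  r:2·0+1→1  c:6

1,6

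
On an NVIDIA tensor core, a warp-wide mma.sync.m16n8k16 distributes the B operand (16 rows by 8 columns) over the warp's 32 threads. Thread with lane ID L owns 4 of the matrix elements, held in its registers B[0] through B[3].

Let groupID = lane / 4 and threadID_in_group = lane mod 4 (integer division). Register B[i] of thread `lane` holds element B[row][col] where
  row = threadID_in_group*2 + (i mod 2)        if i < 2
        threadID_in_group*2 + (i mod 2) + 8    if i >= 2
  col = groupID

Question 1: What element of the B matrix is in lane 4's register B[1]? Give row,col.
lane 4=>4/4=1, 4 mod 4=0
i=1  r:2·0+1+0=>1  c:1

1,1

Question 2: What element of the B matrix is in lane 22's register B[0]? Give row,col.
lane 22: gid=5 (22/4), tid=2 (22%4)
i=0: r=2*2+0+0=4, c=gid=5

4,5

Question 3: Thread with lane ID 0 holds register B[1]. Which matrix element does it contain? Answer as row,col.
1,0

lane 0: g=0 (0/4), t=0 (0%4)
i=1: r=0*2+1+0=1, c=g=0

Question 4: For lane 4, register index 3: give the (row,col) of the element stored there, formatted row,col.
9,1

lane 4: G=1 (4/4), T=0 (4%4)
i=3: r=0*2+1+8=9, c=G=1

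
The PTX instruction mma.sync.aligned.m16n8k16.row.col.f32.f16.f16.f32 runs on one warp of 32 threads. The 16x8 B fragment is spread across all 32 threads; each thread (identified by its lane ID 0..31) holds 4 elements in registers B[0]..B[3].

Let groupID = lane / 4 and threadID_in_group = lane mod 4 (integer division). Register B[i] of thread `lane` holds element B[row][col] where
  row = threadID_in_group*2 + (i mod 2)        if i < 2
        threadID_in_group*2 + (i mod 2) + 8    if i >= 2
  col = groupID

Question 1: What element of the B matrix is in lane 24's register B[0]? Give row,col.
24: gid=6,tid=0
[0] (0*2+0+0,6) = (0,6)

0,6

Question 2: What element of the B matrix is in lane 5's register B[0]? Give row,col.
2,1

L=5=>grp=5>>2=1, tig=5&3=1
[0]=>row 1·2+0+0=2  col grp=1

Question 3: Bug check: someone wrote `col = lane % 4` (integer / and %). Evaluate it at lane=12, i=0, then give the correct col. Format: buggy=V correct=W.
buggy=0 correct=3

`lane % 4`[12,0]⇒0
12: gr=3,th=0
[0] (0*2+0+0,3) = (0,3)
col: 0 vs 3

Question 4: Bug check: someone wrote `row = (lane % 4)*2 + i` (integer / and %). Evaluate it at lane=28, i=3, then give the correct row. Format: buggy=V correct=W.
`(lane % 4)*2 + i`[28,3]->3
28: gid=7,tid=0
[3] (0*2+1+8,7) = (9,7)
row: 3 vs 9

buggy=3 correct=9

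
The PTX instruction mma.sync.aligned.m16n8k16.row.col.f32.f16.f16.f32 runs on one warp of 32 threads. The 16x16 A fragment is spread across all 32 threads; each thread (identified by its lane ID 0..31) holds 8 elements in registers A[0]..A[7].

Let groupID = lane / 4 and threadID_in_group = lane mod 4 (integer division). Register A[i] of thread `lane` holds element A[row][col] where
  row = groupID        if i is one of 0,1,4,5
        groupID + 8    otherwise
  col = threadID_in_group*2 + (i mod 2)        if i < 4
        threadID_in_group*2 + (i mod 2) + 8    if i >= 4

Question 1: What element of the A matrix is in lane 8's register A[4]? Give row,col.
8: gid=2,tid=0
[4] (2+0,0*2+0+8) = (2,8)

2,8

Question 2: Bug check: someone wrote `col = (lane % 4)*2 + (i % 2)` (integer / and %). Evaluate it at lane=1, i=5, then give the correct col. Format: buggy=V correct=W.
`(lane % 4)*2 + (i % 2)`[1,5]=>3
1: grp=0,tig=1
[5] (0+0,1*2+1+8) = (0,11)
col: 3 vs 11

buggy=3 correct=11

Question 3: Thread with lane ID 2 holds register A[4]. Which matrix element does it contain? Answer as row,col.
0,12

lane 2: gr=0 (2/4), th=2 (2%4)
i=4: r=0+0=0, c=2*2+0+8=12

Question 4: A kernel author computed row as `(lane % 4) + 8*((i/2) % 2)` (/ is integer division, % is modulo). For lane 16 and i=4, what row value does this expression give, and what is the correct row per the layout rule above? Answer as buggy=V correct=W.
`(lane % 4) + 8*((i/2) % 2)`[16,4]->0
lane 16: gid=4 (16/4), tid=0 (16%4)
i=4: r=4+0=4, c=0*2+0+8=8
row: 0 vs 4

buggy=0 correct=4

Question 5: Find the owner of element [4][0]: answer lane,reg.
16,0

r: 4->gid=4,r8=0  c: 0->c8=0,tid=0,i&1=0
L=4*4+0=16  i=0*4+0*2+0=0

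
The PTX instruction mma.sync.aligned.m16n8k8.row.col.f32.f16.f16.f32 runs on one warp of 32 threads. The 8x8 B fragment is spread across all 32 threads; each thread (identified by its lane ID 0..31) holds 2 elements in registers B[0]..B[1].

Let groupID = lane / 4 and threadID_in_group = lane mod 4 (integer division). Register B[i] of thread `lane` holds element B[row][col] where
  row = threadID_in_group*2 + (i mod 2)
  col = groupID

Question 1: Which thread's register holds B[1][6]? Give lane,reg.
c=6->g=6  r=1->t=0,b0=1
L=6*4+0=24  i=1=1

24,1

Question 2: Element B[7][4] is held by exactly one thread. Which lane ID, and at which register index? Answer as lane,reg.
19,1

c:4=>grp=4  r:7=>tig=3,lo=1
L=4*4+3=19  i=1=1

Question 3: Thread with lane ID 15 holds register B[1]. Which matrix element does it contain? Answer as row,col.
7,3

L=15->g=15>>2=3, t=15&3=3
[1]->row 3·2+1=7  col g=3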